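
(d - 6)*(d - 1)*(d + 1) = d^3 - 6*d^2 - d + 6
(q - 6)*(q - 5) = q^2 - 11*q + 30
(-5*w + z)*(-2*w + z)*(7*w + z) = 70*w^3 - 39*w^2*z + z^3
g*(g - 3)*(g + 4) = g^3 + g^2 - 12*g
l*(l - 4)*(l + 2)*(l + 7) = l^4 + 5*l^3 - 22*l^2 - 56*l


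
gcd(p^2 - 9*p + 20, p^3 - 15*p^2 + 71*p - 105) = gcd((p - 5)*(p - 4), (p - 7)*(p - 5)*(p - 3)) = p - 5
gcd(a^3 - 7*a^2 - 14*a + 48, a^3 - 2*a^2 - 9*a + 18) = a^2 + a - 6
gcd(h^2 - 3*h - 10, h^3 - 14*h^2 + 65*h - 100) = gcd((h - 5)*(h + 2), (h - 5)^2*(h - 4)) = h - 5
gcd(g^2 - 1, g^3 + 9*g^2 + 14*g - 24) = g - 1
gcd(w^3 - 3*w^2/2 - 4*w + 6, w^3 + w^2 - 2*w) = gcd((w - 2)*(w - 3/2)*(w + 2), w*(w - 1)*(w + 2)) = w + 2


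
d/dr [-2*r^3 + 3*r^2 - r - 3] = -6*r^2 + 6*r - 1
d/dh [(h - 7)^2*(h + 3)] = (h - 7)*(3*h - 1)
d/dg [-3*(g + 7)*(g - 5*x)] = -6*g + 15*x - 21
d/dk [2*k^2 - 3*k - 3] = 4*k - 3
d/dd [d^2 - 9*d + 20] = 2*d - 9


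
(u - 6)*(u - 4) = u^2 - 10*u + 24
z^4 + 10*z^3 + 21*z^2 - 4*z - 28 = (z - 1)*(z + 2)^2*(z + 7)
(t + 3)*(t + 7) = t^2 + 10*t + 21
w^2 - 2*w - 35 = (w - 7)*(w + 5)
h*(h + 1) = h^2 + h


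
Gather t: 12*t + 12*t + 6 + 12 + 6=24*t + 24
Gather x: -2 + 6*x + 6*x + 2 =12*x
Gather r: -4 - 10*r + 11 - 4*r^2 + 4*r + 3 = -4*r^2 - 6*r + 10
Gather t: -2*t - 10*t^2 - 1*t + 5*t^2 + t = -5*t^2 - 2*t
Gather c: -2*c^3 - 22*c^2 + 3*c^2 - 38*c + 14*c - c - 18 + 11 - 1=-2*c^3 - 19*c^2 - 25*c - 8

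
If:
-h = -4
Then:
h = 4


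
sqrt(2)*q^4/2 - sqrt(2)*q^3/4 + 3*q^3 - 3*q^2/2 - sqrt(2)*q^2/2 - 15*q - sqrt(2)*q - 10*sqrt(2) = (q - 5/2)*(q + 2)*(q + 2*sqrt(2))*(sqrt(2)*q/2 + 1)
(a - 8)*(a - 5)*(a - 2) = a^3 - 15*a^2 + 66*a - 80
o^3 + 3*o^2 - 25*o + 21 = (o - 3)*(o - 1)*(o + 7)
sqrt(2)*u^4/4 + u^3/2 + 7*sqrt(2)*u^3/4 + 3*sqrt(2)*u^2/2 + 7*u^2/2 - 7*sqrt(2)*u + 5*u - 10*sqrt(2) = (u/2 + sqrt(2))*(u + 5)*(u - sqrt(2))*(sqrt(2)*u/2 + sqrt(2))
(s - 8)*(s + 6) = s^2 - 2*s - 48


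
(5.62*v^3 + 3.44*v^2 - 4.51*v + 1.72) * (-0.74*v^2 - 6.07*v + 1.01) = -4.1588*v^5 - 36.659*v^4 - 11.8672*v^3 + 29.5773*v^2 - 14.9955*v + 1.7372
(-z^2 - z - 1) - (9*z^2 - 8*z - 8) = -10*z^2 + 7*z + 7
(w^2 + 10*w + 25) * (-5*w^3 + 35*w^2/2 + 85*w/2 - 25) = -5*w^5 - 65*w^4/2 + 185*w^3/2 + 1675*w^2/2 + 1625*w/2 - 625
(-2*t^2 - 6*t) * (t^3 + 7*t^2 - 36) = -2*t^5 - 20*t^4 - 42*t^3 + 72*t^2 + 216*t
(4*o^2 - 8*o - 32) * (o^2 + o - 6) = 4*o^4 - 4*o^3 - 64*o^2 + 16*o + 192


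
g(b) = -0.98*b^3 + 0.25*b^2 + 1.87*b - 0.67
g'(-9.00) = -240.77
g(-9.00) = 717.17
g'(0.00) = 1.87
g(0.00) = -0.67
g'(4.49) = -55.16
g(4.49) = -75.94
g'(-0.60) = 0.51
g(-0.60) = -1.49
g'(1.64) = -5.22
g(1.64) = -1.25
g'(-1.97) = -10.52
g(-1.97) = 4.11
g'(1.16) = -1.51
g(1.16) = 0.31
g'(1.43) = -3.43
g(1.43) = -0.35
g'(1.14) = -1.38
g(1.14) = 0.33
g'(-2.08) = -11.89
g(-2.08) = 5.34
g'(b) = -2.94*b^2 + 0.5*b + 1.87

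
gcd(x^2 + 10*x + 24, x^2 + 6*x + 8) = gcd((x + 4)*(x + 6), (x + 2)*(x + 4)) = x + 4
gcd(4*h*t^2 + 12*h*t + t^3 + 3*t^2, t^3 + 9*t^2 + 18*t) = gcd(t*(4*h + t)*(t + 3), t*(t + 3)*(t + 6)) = t^2 + 3*t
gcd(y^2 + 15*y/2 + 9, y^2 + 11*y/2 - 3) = y + 6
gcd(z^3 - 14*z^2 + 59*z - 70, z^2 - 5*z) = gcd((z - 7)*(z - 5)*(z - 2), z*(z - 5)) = z - 5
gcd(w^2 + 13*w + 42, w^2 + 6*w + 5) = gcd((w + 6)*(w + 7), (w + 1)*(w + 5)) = 1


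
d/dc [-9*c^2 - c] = -18*c - 1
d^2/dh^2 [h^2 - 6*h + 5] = 2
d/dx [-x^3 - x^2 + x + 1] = -3*x^2 - 2*x + 1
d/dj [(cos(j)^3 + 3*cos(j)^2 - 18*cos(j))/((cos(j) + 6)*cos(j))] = -sin(j)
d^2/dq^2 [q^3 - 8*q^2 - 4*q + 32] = 6*q - 16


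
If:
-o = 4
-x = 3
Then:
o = -4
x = -3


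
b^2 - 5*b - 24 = (b - 8)*(b + 3)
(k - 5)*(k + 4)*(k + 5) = k^3 + 4*k^2 - 25*k - 100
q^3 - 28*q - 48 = (q - 6)*(q + 2)*(q + 4)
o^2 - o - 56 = (o - 8)*(o + 7)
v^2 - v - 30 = (v - 6)*(v + 5)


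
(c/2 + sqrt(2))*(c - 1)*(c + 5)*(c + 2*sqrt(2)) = c^4/2 + 2*c^3 + 2*sqrt(2)*c^3 + 3*c^2/2 + 8*sqrt(2)*c^2 - 10*sqrt(2)*c + 16*c - 20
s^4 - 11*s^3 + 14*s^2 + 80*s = s*(s - 8)*(s - 5)*(s + 2)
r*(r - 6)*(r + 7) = r^3 + r^2 - 42*r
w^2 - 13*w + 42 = (w - 7)*(w - 6)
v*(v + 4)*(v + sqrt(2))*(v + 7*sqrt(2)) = v^4 + 4*v^3 + 8*sqrt(2)*v^3 + 14*v^2 + 32*sqrt(2)*v^2 + 56*v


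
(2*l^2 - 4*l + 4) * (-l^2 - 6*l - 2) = -2*l^4 - 8*l^3 + 16*l^2 - 16*l - 8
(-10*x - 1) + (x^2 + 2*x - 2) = x^2 - 8*x - 3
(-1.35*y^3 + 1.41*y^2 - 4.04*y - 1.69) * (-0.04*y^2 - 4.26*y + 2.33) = 0.054*y^5 + 5.6946*y^4 - 8.9905*y^3 + 20.5633*y^2 - 2.2138*y - 3.9377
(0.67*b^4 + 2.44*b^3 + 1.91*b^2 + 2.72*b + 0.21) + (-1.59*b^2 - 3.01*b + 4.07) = 0.67*b^4 + 2.44*b^3 + 0.32*b^2 - 0.29*b + 4.28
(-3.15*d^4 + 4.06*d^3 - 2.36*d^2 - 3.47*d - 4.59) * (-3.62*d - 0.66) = 11.403*d^5 - 12.6182*d^4 + 5.8636*d^3 + 14.119*d^2 + 18.906*d + 3.0294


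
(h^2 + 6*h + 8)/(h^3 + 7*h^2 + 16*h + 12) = (h + 4)/(h^2 + 5*h + 6)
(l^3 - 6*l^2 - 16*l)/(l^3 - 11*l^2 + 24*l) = (l + 2)/(l - 3)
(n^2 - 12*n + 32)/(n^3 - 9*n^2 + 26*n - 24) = (n - 8)/(n^2 - 5*n + 6)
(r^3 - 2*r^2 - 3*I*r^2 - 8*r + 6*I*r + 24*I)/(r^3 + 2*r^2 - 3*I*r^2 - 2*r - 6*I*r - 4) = (r^2 - r*(4 + 3*I) + 12*I)/(r^2 - 3*I*r - 2)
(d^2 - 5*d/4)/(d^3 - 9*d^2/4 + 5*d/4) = 1/(d - 1)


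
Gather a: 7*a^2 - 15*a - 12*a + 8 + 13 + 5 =7*a^2 - 27*a + 26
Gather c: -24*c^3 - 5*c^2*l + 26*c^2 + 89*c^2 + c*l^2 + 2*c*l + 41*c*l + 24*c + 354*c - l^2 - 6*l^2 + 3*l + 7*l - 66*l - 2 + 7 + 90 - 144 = -24*c^3 + c^2*(115 - 5*l) + c*(l^2 + 43*l + 378) - 7*l^2 - 56*l - 49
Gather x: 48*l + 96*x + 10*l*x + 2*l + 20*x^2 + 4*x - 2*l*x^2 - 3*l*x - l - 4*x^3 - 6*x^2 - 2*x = 49*l - 4*x^3 + x^2*(14 - 2*l) + x*(7*l + 98)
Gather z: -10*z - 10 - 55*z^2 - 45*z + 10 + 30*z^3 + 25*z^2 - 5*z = 30*z^3 - 30*z^2 - 60*z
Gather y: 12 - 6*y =12 - 6*y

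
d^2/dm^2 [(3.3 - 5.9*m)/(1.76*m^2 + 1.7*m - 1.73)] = (-(3.52*m + 1.7)*(5.9*m - 3.3)*(7.04*m + 3.4) + (62.304*m + 8.444)*(1.76*m^2 + 1.7*m - 1.73))/(1.76*m^2 + 1.7*m - 1.73)^3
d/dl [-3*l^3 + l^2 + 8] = l*(2 - 9*l)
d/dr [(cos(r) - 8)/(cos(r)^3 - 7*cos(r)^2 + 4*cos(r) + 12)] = (227*cos(r) - 31*cos(2*r) + cos(3*r) - 119)*sin(r)/(2*(cos(r)^3 - 7*cos(r)^2 + 4*cos(r) + 12)^2)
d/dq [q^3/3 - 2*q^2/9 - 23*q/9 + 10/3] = q^2 - 4*q/9 - 23/9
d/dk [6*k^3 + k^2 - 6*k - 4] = 18*k^2 + 2*k - 6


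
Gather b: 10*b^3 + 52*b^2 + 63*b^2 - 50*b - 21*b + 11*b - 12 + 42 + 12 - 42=10*b^3 + 115*b^2 - 60*b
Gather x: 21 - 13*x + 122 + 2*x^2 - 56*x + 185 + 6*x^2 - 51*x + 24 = 8*x^2 - 120*x + 352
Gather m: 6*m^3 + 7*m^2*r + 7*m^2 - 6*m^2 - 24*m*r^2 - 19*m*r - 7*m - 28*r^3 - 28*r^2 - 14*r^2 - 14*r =6*m^3 + m^2*(7*r + 1) + m*(-24*r^2 - 19*r - 7) - 28*r^3 - 42*r^2 - 14*r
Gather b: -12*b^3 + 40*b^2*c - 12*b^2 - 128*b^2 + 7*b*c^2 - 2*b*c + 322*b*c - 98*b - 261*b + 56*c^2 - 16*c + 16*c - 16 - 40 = -12*b^3 + b^2*(40*c - 140) + b*(7*c^2 + 320*c - 359) + 56*c^2 - 56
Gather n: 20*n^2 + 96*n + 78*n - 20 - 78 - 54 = 20*n^2 + 174*n - 152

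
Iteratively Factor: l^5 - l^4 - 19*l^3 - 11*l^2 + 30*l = (l)*(l^4 - l^3 - 19*l^2 - 11*l + 30) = l*(l - 1)*(l^3 - 19*l - 30) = l*(l - 1)*(l + 3)*(l^2 - 3*l - 10) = l*(l - 1)*(l + 2)*(l + 3)*(l - 5)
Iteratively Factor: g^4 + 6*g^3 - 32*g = (g + 4)*(g^3 + 2*g^2 - 8*g) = g*(g + 4)*(g^2 + 2*g - 8) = g*(g + 4)^2*(g - 2)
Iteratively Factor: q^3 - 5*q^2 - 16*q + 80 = (q - 4)*(q^2 - q - 20) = (q - 4)*(q + 4)*(q - 5)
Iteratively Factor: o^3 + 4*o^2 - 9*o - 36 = (o + 3)*(o^2 + o - 12) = (o + 3)*(o + 4)*(o - 3)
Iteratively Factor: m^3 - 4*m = (m)*(m^2 - 4) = m*(m + 2)*(m - 2)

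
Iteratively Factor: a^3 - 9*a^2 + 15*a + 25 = (a - 5)*(a^2 - 4*a - 5) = (a - 5)*(a + 1)*(a - 5)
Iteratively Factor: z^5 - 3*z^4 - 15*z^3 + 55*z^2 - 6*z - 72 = (z - 2)*(z^4 - z^3 - 17*z^2 + 21*z + 36) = (z - 3)*(z - 2)*(z^3 + 2*z^2 - 11*z - 12) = (z - 3)^2*(z - 2)*(z^2 + 5*z + 4) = (z - 3)^2*(z - 2)*(z + 4)*(z + 1)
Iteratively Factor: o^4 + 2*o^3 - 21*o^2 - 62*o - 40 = (o + 1)*(o^3 + o^2 - 22*o - 40) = (o + 1)*(o + 4)*(o^2 - 3*o - 10) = (o - 5)*(o + 1)*(o + 4)*(o + 2)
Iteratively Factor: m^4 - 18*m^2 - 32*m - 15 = (m - 5)*(m^3 + 5*m^2 + 7*m + 3) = (m - 5)*(m + 3)*(m^2 + 2*m + 1) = (m - 5)*(m + 1)*(m + 3)*(m + 1)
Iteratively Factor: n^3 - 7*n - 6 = (n - 3)*(n^2 + 3*n + 2) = (n - 3)*(n + 2)*(n + 1)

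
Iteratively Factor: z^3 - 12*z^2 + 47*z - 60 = (z - 5)*(z^2 - 7*z + 12) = (z - 5)*(z - 3)*(z - 4)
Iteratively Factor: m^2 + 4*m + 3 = (m + 3)*(m + 1)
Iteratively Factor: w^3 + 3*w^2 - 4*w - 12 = (w - 2)*(w^2 + 5*w + 6) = (w - 2)*(w + 2)*(w + 3)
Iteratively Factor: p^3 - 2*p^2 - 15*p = (p - 5)*(p^2 + 3*p) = p*(p - 5)*(p + 3)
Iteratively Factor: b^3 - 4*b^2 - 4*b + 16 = (b - 4)*(b^2 - 4) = (b - 4)*(b + 2)*(b - 2)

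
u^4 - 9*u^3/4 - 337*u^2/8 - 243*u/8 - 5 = (u - 8)*(u + 1/4)*(u + 1/2)*(u + 5)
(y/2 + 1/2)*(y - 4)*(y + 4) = y^3/2 + y^2/2 - 8*y - 8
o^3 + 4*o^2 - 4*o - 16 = (o - 2)*(o + 2)*(o + 4)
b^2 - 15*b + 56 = (b - 8)*(b - 7)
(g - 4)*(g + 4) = g^2 - 16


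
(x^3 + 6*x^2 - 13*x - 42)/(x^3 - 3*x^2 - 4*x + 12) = (x + 7)/(x - 2)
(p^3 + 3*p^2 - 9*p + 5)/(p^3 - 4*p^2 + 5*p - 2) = (p + 5)/(p - 2)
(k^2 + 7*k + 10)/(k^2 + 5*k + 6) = (k + 5)/(k + 3)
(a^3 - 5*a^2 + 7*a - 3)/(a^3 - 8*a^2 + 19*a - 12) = (a - 1)/(a - 4)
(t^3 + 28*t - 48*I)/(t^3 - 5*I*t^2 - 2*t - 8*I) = (t + 6*I)/(t + I)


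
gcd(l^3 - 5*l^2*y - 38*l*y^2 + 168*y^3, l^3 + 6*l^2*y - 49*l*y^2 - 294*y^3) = -l^2 + l*y + 42*y^2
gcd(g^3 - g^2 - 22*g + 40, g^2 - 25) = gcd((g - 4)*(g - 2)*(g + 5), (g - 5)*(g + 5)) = g + 5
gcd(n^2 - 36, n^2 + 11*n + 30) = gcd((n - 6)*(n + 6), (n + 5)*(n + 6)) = n + 6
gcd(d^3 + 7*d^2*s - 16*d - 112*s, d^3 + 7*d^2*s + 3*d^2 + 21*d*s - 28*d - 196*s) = d^2 + 7*d*s - 4*d - 28*s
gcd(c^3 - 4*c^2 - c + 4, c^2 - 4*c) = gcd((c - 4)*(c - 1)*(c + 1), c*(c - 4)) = c - 4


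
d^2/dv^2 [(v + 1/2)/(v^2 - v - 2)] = ((1 - 6*v)*(-v^2 + v + 2) - (2*v - 1)^2*(2*v + 1))/(-v^2 + v + 2)^3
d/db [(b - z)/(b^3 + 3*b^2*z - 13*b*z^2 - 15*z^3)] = (b^3 + 3*b^2*z - 13*b*z^2 - 15*z^3 - (b - z)*(3*b^2 + 6*b*z - 13*z^2))/(b^3 + 3*b^2*z - 13*b*z^2 - 15*z^3)^2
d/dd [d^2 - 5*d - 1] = 2*d - 5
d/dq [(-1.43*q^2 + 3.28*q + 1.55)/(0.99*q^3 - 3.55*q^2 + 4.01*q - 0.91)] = (1.4157*q^4 - 6.4944*q^3 + 1.3062*q^2 + 13.6076*q - 9.2003)/(0.9801*q^6 - 7.029*q^5 + 20.5423*q^4 - 30.2728*q^3 + 22.5411*q^2 - 7.2982*q + 0.8281)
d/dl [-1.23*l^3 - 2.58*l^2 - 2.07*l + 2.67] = -3.69*l^2 - 5.16*l - 2.07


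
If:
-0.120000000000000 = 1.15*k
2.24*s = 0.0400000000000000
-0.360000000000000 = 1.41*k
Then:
No Solution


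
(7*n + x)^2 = 49*n^2 + 14*n*x + x^2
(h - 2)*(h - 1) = h^2 - 3*h + 2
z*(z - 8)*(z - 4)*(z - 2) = z^4 - 14*z^3 + 56*z^2 - 64*z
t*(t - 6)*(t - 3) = t^3 - 9*t^2 + 18*t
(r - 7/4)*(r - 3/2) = r^2 - 13*r/4 + 21/8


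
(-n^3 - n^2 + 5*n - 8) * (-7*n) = 7*n^4 + 7*n^3 - 35*n^2 + 56*n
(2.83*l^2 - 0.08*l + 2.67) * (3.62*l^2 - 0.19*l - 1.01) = 10.2446*l^4 - 0.8273*l^3 + 6.8223*l^2 - 0.4265*l - 2.6967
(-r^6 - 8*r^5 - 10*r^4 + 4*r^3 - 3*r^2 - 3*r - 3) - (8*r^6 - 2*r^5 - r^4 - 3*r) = -9*r^6 - 6*r^5 - 9*r^4 + 4*r^3 - 3*r^2 - 3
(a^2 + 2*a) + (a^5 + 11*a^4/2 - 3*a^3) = a^5 + 11*a^4/2 - 3*a^3 + a^2 + 2*a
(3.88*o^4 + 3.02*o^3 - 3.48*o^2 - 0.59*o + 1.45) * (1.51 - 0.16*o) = -0.6208*o^5 + 5.3756*o^4 + 5.117*o^3 - 5.1604*o^2 - 1.1229*o + 2.1895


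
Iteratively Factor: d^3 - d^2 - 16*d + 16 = (d + 4)*(d^2 - 5*d + 4) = (d - 4)*(d + 4)*(d - 1)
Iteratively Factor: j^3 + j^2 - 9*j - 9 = (j - 3)*(j^2 + 4*j + 3) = (j - 3)*(j + 1)*(j + 3)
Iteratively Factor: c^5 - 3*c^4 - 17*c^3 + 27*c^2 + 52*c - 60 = (c - 2)*(c^4 - c^3 - 19*c^2 - 11*c + 30) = (c - 5)*(c - 2)*(c^3 + 4*c^2 + c - 6) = (c - 5)*(c - 2)*(c + 3)*(c^2 + c - 2) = (c - 5)*(c - 2)*(c + 2)*(c + 3)*(c - 1)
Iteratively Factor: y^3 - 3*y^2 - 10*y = (y + 2)*(y^2 - 5*y) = y*(y + 2)*(y - 5)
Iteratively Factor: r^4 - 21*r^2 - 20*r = (r + 4)*(r^3 - 4*r^2 - 5*r) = (r - 5)*(r + 4)*(r^2 + r) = r*(r - 5)*(r + 4)*(r + 1)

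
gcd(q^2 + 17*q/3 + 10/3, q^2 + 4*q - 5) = q + 5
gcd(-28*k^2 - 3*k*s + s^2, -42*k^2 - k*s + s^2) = -7*k + s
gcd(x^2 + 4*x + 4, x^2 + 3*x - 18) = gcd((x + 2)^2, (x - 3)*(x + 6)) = 1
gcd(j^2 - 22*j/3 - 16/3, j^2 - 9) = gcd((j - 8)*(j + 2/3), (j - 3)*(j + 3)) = 1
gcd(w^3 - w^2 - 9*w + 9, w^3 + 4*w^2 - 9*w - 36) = w^2 - 9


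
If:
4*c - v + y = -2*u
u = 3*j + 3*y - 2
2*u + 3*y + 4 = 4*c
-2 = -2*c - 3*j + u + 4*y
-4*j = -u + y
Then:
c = 6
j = 10/7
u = 52/7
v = 284/7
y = 12/7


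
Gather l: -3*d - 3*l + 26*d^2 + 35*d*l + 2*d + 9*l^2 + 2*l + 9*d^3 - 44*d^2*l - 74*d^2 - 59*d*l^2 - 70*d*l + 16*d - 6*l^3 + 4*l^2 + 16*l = 9*d^3 - 48*d^2 + 15*d - 6*l^3 + l^2*(13 - 59*d) + l*(-44*d^2 - 35*d + 15)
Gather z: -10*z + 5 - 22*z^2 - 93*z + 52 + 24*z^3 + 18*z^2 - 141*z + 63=24*z^3 - 4*z^2 - 244*z + 120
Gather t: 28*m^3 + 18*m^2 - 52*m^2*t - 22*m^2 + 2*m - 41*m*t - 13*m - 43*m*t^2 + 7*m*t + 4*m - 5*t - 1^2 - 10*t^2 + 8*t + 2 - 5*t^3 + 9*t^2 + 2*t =28*m^3 - 4*m^2 - 7*m - 5*t^3 + t^2*(-43*m - 1) + t*(-52*m^2 - 34*m + 5) + 1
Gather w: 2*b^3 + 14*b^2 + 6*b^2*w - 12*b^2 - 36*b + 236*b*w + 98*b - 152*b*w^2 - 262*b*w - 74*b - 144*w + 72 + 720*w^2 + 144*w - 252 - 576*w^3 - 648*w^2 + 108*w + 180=2*b^3 + 2*b^2 - 12*b - 576*w^3 + w^2*(72 - 152*b) + w*(6*b^2 - 26*b + 108)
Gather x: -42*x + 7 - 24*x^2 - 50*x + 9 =-24*x^2 - 92*x + 16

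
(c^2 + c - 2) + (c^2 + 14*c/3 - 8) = 2*c^2 + 17*c/3 - 10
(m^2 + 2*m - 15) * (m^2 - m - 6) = m^4 + m^3 - 23*m^2 + 3*m + 90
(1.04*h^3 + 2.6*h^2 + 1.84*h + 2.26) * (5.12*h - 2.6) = 5.3248*h^4 + 10.608*h^3 + 2.6608*h^2 + 6.7872*h - 5.876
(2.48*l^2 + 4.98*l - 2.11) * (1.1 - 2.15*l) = -5.332*l^3 - 7.979*l^2 + 10.0145*l - 2.321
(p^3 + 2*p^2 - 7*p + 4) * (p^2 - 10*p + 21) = p^5 - 8*p^4 - 6*p^3 + 116*p^2 - 187*p + 84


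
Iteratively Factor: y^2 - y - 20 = (y - 5)*(y + 4)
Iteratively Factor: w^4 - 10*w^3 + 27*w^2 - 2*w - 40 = (w - 4)*(w^3 - 6*w^2 + 3*w + 10) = (w - 4)*(w - 2)*(w^2 - 4*w - 5) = (w - 4)*(w - 2)*(w + 1)*(w - 5)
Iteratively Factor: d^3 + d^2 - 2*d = (d + 2)*(d^2 - d) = (d - 1)*(d + 2)*(d)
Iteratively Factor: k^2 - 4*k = (k)*(k - 4)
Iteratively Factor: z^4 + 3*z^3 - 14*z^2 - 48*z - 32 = (z + 2)*(z^3 + z^2 - 16*z - 16) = (z - 4)*(z + 2)*(z^2 + 5*z + 4) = (z - 4)*(z + 1)*(z + 2)*(z + 4)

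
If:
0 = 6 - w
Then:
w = 6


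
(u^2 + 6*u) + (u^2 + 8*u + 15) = 2*u^2 + 14*u + 15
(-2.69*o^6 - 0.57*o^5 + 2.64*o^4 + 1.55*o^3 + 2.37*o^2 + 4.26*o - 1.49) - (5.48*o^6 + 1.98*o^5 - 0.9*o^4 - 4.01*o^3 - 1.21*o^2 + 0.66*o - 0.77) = -8.17*o^6 - 2.55*o^5 + 3.54*o^4 + 5.56*o^3 + 3.58*o^2 + 3.6*o - 0.72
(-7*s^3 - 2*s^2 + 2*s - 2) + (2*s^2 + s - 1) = -7*s^3 + 3*s - 3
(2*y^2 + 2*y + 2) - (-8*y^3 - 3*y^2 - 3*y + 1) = 8*y^3 + 5*y^2 + 5*y + 1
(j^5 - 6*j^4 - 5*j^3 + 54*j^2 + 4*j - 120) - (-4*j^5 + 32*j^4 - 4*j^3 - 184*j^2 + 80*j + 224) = 5*j^5 - 38*j^4 - j^3 + 238*j^2 - 76*j - 344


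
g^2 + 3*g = g*(g + 3)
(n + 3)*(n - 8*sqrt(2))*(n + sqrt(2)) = n^3 - 7*sqrt(2)*n^2 + 3*n^2 - 21*sqrt(2)*n - 16*n - 48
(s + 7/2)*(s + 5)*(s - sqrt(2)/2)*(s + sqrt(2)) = s^4 + sqrt(2)*s^3/2 + 17*s^3/2 + 17*sqrt(2)*s^2/4 + 33*s^2/2 - 17*s/2 + 35*sqrt(2)*s/4 - 35/2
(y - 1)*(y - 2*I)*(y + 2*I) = y^3 - y^2 + 4*y - 4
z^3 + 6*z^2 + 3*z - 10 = (z - 1)*(z + 2)*(z + 5)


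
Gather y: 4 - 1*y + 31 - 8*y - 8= 27 - 9*y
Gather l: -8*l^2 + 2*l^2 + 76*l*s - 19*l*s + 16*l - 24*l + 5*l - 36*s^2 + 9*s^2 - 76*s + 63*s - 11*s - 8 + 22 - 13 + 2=-6*l^2 + l*(57*s - 3) - 27*s^2 - 24*s + 3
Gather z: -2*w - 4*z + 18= -2*w - 4*z + 18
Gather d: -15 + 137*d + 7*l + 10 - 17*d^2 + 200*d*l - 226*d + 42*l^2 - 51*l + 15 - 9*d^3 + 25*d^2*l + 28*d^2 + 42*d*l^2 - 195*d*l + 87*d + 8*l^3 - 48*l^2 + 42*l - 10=-9*d^3 + d^2*(25*l + 11) + d*(42*l^2 + 5*l - 2) + 8*l^3 - 6*l^2 - 2*l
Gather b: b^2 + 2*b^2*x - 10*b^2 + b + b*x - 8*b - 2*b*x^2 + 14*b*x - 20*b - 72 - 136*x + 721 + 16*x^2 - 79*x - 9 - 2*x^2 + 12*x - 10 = b^2*(2*x - 9) + b*(-2*x^2 + 15*x - 27) + 14*x^2 - 203*x + 630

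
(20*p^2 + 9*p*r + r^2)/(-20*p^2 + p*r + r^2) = (-4*p - r)/(4*p - r)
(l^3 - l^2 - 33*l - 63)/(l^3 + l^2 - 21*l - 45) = (l - 7)/(l - 5)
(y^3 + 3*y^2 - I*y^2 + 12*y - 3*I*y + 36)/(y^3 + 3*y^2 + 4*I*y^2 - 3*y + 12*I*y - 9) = (y - 4*I)/(y + I)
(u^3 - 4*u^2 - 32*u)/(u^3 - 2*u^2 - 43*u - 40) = u*(u + 4)/(u^2 + 6*u + 5)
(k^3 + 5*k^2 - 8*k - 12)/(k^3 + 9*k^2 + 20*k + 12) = (k - 2)/(k + 2)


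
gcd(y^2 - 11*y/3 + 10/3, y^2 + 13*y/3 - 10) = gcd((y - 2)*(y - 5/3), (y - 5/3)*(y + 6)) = y - 5/3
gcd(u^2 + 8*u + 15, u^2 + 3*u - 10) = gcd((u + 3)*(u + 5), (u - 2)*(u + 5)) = u + 5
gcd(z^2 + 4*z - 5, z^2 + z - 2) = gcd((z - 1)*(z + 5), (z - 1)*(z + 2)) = z - 1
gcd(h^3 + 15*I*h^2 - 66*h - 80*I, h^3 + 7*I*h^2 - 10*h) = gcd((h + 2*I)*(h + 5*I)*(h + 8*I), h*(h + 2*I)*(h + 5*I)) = h^2 + 7*I*h - 10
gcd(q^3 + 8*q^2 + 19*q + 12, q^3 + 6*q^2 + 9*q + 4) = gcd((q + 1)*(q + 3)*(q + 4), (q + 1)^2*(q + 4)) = q^2 + 5*q + 4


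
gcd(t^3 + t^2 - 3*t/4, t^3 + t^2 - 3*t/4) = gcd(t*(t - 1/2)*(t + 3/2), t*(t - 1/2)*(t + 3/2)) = t^3 + t^2 - 3*t/4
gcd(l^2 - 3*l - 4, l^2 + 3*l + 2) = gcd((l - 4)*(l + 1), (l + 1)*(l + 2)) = l + 1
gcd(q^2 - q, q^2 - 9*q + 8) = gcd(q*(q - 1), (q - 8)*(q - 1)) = q - 1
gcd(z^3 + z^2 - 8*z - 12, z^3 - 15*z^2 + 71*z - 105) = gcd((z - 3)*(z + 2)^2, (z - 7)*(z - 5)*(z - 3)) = z - 3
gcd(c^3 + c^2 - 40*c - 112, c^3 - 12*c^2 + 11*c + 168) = c - 7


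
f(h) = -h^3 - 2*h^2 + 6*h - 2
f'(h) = -3*h^2 - 4*h + 6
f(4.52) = -108.09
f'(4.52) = -73.37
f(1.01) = 0.99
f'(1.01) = -1.10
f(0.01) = -1.94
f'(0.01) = 5.96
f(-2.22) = -14.24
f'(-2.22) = 0.09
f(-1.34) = -11.23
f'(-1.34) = 5.97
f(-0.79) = -7.50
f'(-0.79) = 7.29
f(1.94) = -5.19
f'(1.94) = -13.05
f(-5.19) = 52.79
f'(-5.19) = -54.05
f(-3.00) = -11.00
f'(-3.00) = -9.00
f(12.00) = -1946.00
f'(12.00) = -474.00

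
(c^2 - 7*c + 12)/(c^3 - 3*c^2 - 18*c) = (-c^2 + 7*c - 12)/(c*(-c^2 + 3*c + 18))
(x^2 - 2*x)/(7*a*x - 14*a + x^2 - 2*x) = x/(7*a + x)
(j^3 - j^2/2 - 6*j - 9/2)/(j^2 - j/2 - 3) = (j^2 - 2*j - 3)/(j - 2)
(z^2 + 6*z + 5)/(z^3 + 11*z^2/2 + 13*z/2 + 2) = 2*(z + 5)/(2*z^2 + 9*z + 4)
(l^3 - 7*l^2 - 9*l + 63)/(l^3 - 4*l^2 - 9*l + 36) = (l - 7)/(l - 4)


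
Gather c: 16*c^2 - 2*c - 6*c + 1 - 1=16*c^2 - 8*c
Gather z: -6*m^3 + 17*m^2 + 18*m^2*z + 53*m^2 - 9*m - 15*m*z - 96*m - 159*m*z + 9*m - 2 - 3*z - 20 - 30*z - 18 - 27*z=-6*m^3 + 70*m^2 - 96*m + z*(18*m^2 - 174*m - 60) - 40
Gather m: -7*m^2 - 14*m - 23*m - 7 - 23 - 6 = -7*m^2 - 37*m - 36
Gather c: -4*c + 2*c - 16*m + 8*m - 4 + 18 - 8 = -2*c - 8*m + 6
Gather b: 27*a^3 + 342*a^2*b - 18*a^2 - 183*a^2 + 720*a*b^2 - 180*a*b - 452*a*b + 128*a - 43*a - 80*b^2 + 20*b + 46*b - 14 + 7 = 27*a^3 - 201*a^2 + 85*a + b^2*(720*a - 80) + b*(342*a^2 - 632*a + 66) - 7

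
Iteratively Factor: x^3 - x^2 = (x)*(x^2 - x) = x^2*(x - 1)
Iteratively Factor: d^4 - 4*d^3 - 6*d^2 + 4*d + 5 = (d + 1)*(d^3 - 5*d^2 - d + 5) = (d - 1)*(d + 1)*(d^2 - 4*d - 5) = (d - 1)*(d + 1)^2*(d - 5)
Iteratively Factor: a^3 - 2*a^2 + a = (a)*(a^2 - 2*a + 1) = a*(a - 1)*(a - 1)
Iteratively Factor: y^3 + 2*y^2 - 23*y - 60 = (y - 5)*(y^2 + 7*y + 12) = (y - 5)*(y + 3)*(y + 4)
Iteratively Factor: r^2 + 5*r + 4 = (r + 4)*(r + 1)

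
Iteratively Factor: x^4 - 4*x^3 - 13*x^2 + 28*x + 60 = (x - 5)*(x^3 + x^2 - 8*x - 12) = (x - 5)*(x + 2)*(x^2 - x - 6) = (x - 5)*(x + 2)^2*(x - 3)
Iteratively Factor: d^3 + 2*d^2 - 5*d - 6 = (d + 1)*(d^2 + d - 6) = (d - 2)*(d + 1)*(d + 3)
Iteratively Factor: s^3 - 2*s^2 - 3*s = (s + 1)*(s^2 - 3*s) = s*(s + 1)*(s - 3)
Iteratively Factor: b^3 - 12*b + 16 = (b - 2)*(b^2 + 2*b - 8) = (b - 2)*(b + 4)*(b - 2)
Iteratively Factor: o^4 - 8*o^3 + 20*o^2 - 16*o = (o - 2)*(o^3 - 6*o^2 + 8*o) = o*(o - 2)*(o^2 - 6*o + 8) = o*(o - 4)*(o - 2)*(o - 2)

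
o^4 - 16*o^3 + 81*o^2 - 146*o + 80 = (o - 8)*(o - 5)*(o - 2)*(o - 1)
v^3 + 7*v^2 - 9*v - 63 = (v - 3)*(v + 3)*(v + 7)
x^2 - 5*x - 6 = (x - 6)*(x + 1)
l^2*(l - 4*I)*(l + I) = l^4 - 3*I*l^3 + 4*l^2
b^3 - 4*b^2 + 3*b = b*(b - 3)*(b - 1)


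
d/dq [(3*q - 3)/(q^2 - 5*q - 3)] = 3*(-q^2 + 2*q - 8)/(q^4 - 10*q^3 + 19*q^2 + 30*q + 9)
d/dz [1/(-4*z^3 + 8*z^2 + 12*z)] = (3*z^2 - 4*z - 3)/(4*z^2*(-z^2 + 2*z + 3)^2)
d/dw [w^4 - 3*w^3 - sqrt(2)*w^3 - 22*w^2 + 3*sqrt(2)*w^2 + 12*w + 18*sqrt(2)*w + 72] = 4*w^3 - 9*w^2 - 3*sqrt(2)*w^2 - 44*w + 6*sqrt(2)*w + 12 + 18*sqrt(2)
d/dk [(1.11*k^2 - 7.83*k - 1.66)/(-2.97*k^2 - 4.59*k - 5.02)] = (-28.35*k^2 - 21.0048*k + 31.6872)/(8.8209*k^4 + 27.2646*k^3 + 50.8869*k^2 + 46.0836*k + 25.2004)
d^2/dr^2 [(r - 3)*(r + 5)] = 2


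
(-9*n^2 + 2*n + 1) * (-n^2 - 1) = 9*n^4 - 2*n^3 + 8*n^2 - 2*n - 1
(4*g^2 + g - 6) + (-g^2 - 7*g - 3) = 3*g^2 - 6*g - 9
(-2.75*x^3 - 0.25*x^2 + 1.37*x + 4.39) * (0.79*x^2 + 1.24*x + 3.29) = -2.1725*x^5 - 3.6075*x^4 - 8.2752*x^3 + 4.3444*x^2 + 9.9509*x + 14.4431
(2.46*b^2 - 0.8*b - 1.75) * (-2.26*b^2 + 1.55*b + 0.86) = -5.5596*b^4 + 5.621*b^3 + 4.8306*b^2 - 3.4005*b - 1.505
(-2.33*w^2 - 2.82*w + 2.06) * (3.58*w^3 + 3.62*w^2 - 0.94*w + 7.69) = -8.3414*w^5 - 18.5302*w^4 - 0.643399999999998*w^3 - 7.8097*w^2 - 23.6222*w + 15.8414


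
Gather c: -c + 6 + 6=12 - c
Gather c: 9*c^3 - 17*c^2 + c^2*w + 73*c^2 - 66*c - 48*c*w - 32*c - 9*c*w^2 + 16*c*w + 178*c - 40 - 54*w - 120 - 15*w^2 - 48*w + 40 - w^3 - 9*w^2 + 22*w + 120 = 9*c^3 + c^2*(w + 56) + c*(-9*w^2 - 32*w + 80) - w^3 - 24*w^2 - 80*w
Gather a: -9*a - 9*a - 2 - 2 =-18*a - 4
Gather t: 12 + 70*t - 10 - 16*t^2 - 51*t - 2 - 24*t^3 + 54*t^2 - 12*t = -24*t^3 + 38*t^2 + 7*t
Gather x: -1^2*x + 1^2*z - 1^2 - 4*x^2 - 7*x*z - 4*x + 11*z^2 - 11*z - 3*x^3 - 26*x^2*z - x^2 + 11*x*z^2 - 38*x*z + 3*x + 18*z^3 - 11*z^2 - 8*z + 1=-3*x^3 + x^2*(-26*z - 5) + x*(11*z^2 - 45*z - 2) + 18*z^3 - 18*z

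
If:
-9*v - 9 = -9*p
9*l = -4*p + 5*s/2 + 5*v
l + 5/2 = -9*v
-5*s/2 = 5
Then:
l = -167/164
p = 137/164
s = -2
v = -27/164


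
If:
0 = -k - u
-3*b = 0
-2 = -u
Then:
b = 0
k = -2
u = 2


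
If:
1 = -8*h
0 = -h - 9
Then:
No Solution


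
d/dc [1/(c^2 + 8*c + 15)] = 2*(-c - 4)/(c^2 + 8*c + 15)^2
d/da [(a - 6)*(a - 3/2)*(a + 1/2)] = 3*a^2 - 14*a + 21/4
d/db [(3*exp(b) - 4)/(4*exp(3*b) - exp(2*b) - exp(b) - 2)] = ((3*exp(b) - 4)*(-12*exp(2*b) + 2*exp(b) + 1) + 12*exp(3*b) - 3*exp(2*b) - 3*exp(b) - 6)*exp(b)/(-4*exp(3*b) + exp(2*b) + exp(b) + 2)^2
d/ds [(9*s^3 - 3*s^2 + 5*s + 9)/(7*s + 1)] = 2*(63*s^3 + 3*s^2 - 3*s - 29)/(49*s^2 + 14*s + 1)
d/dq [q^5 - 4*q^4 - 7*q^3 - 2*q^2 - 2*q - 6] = 5*q^4 - 16*q^3 - 21*q^2 - 4*q - 2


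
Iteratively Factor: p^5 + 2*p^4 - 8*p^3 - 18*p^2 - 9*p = (p - 3)*(p^4 + 5*p^3 + 7*p^2 + 3*p) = (p - 3)*(p + 1)*(p^3 + 4*p^2 + 3*p) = (p - 3)*(p + 1)^2*(p^2 + 3*p) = (p - 3)*(p + 1)^2*(p + 3)*(p)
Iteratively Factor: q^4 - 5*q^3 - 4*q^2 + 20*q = (q + 2)*(q^3 - 7*q^2 + 10*q) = q*(q + 2)*(q^2 - 7*q + 10) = q*(q - 2)*(q + 2)*(q - 5)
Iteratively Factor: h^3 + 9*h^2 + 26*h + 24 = (h + 4)*(h^2 + 5*h + 6) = (h + 3)*(h + 4)*(h + 2)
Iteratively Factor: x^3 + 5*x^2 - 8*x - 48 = (x + 4)*(x^2 + x - 12) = (x + 4)^2*(x - 3)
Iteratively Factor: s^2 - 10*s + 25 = (s - 5)*(s - 5)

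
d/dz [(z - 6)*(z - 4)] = 2*z - 10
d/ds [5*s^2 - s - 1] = 10*s - 1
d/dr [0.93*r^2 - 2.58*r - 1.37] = 1.86*r - 2.58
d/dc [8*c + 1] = 8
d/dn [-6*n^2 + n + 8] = 1 - 12*n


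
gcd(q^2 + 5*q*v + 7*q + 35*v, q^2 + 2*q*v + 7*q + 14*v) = q + 7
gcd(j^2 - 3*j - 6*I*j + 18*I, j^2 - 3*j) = j - 3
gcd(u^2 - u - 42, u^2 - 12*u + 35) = u - 7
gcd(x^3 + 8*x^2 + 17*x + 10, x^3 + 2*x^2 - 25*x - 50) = x^2 + 7*x + 10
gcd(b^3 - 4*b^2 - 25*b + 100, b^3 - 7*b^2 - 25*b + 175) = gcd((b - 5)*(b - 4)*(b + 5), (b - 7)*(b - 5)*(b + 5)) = b^2 - 25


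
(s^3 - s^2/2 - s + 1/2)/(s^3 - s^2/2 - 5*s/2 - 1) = (2*s^2 - 3*s + 1)/(2*s^2 - 3*s - 2)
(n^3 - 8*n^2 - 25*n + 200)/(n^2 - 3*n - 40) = n - 5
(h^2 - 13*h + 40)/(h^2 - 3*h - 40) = (h - 5)/(h + 5)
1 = 1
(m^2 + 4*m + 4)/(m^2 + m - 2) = (m + 2)/(m - 1)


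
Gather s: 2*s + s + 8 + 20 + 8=3*s + 36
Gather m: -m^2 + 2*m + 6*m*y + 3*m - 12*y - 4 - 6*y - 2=-m^2 + m*(6*y + 5) - 18*y - 6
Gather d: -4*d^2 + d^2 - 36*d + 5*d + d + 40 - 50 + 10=-3*d^2 - 30*d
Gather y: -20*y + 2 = 2 - 20*y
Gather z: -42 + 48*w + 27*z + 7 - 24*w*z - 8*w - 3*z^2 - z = 40*w - 3*z^2 + z*(26 - 24*w) - 35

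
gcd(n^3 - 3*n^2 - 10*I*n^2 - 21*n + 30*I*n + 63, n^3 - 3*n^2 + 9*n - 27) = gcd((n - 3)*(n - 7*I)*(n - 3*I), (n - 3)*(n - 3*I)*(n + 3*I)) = n^2 + n*(-3 - 3*I) + 9*I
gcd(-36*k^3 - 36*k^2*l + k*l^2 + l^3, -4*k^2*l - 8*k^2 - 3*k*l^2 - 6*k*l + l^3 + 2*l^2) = k + l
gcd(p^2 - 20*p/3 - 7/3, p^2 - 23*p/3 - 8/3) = p + 1/3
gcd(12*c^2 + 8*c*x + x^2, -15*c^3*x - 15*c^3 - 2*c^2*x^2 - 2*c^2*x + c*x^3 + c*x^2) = 1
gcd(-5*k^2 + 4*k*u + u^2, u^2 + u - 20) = 1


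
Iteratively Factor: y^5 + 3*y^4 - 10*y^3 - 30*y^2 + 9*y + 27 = (y + 1)*(y^4 + 2*y^3 - 12*y^2 - 18*y + 27) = (y + 1)*(y + 3)*(y^3 - y^2 - 9*y + 9) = (y + 1)*(y + 3)^2*(y^2 - 4*y + 3) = (y - 1)*(y + 1)*(y + 3)^2*(y - 3)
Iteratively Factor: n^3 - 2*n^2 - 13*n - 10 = (n + 1)*(n^2 - 3*n - 10) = (n - 5)*(n + 1)*(n + 2)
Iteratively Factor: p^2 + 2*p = (p + 2)*(p)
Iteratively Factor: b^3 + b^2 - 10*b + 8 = (b - 1)*(b^2 + 2*b - 8) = (b - 1)*(b + 4)*(b - 2)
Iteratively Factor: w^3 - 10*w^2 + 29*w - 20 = (w - 4)*(w^2 - 6*w + 5) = (w - 5)*(w - 4)*(w - 1)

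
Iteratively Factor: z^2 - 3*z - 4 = (z - 4)*(z + 1)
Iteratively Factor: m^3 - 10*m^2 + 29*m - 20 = (m - 5)*(m^2 - 5*m + 4) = (m - 5)*(m - 4)*(m - 1)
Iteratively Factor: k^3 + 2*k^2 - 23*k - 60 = (k + 3)*(k^2 - k - 20) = (k - 5)*(k + 3)*(k + 4)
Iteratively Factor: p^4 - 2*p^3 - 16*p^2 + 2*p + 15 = (p + 3)*(p^3 - 5*p^2 - p + 5) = (p + 1)*(p + 3)*(p^2 - 6*p + 5) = (p - 1)*(p + 1)*(p + 3)*(p - 5)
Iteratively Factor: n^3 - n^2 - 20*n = (n - 5)*(n^2 + 4*n) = (n - 5)*(n + 4)*(n)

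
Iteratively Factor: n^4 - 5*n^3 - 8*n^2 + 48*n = (n + 3)*(n^3 - 8*n^2 + 16*n) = (n - 4)*(n + 3)*(n^2 - 4*n) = (n - 4)^2*(n + 3)*(n)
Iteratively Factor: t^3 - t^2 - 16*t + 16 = (t + 4)*(t^2 - 5*t + 4) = (t - 1)*(t + 4)*(t - 4)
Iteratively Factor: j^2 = (j)*(j)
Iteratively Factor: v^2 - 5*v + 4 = (v - 1)*(v - 4)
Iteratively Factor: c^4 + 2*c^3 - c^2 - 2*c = (c)*(c^3 + 2*c^2 - c - 2) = c*(c - 1)*(c^2 + 3*c + 2) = c*(c - 1)*(c + 1)*(c + 2)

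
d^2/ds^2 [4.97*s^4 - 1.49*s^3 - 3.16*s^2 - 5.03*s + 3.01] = 59.64*s^2 - 8.94*s - 6.32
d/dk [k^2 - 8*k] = 2*k - 8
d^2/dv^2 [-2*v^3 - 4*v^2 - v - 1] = -12*v - 8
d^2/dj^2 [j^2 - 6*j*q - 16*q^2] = 2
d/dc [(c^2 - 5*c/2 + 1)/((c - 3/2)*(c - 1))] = (4*c - 5)/(4*c^4 - 20*c^3 + 37*c^2 - 30*c + 9)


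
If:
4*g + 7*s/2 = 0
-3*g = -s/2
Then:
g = 0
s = 0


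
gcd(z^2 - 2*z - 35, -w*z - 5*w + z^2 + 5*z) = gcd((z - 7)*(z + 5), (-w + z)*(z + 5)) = z + 5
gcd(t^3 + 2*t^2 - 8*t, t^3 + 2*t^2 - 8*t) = t^3 + 2*t^2 - 8*t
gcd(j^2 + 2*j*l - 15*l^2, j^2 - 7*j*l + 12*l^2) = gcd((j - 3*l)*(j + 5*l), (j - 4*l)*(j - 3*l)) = j - 3*l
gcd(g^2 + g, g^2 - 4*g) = g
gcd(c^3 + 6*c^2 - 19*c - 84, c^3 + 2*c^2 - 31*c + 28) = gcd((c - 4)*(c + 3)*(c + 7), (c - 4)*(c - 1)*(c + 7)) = c^2 + 3*c - 28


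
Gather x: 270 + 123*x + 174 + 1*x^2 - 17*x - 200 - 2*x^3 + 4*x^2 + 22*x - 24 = -2*x^3 + 5*x^2 + 128*x + 220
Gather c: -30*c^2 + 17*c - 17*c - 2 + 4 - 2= -30*c^2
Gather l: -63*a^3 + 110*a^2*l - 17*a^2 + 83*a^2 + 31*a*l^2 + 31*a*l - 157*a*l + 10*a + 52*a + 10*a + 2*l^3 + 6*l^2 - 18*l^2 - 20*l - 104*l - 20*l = -63*a^3 + 66*a^2 + 72*a + 2*l^3 + l^2*(31*a - 12) + l*(110*a^2 - 126*a - 144)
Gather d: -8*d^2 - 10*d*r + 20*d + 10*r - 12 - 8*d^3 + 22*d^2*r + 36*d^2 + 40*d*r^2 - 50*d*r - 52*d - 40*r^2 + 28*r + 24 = -8*d^3 + d^2*(22*r + 28) + d*(40*r^2 - 60*r - 32) - 40*r^2 + 38*r + 12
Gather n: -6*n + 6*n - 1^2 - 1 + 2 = 0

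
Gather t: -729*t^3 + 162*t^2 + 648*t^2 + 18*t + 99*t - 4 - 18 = -729*t^3 + 810*t^2 + 117*t - 22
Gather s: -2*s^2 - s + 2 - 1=-2*s^2 - s + 1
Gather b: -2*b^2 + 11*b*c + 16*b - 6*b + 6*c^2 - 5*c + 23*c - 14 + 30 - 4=-2*b^2 + b*(11*c + 10) + 6*c^2 + 18*c + 12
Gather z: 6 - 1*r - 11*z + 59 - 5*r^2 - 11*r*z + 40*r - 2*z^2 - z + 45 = -5*r^2 + 39*r - 2*z^2 + z*(-11*r - 12) + 110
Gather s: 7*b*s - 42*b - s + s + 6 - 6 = 7*b*s - 42*b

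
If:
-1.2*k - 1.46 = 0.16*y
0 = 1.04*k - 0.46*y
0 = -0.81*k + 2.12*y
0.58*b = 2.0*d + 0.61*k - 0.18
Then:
No Solution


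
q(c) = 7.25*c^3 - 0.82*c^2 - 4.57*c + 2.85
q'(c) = 21.75*c^2 - 1.64*c - 4.57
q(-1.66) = -24.99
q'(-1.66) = 58.09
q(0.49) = 1.27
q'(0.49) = -0.15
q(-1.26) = -7.20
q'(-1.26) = 32.03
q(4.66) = 697.41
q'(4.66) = 460.10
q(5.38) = 1083.51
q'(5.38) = 616.15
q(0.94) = 3.85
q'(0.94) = 13.11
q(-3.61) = -332.42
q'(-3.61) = 284.80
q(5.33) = 1052.99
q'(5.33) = 604.58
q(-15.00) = -24581.85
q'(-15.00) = 4913.78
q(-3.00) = -186.57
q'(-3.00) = 196.10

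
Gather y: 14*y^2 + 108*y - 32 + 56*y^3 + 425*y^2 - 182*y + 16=56*y^3 + 439*y^2 - 74*y - 16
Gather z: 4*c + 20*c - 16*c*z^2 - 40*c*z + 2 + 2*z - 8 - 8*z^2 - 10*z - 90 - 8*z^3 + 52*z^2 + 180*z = 24*c - 8*z^3 + z^2*(44 - 16*c) + z*(172 - 40*c) - 96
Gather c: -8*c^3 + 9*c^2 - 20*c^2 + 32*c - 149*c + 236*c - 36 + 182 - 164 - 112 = -8*c^3 - 11*c^2 + 119*c - 130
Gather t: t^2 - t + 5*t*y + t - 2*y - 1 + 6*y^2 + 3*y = t^2 + 5*t*y + 6*y^2 + y - 1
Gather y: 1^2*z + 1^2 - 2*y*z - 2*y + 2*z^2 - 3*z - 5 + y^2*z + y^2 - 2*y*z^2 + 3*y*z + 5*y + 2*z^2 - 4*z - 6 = y^2*(z + 1) + y*(-2*z^2 + z + 3) + 4*z^2 - 6*z - 10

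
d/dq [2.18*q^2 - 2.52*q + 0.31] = 4.36*q - 2.52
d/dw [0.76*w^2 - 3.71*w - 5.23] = 1.52*w - 3.71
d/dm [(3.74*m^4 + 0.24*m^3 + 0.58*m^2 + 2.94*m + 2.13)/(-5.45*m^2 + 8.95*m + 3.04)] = (-40.766*m^5 + 99.111*m^4 + 49.7744*m^3 + 23.4028*m^2 + 26.7434*m - 10.1259)/(29.7025*m^4 - 97.555*m^3 + 46.9665*m^2 + 54.416*m + 9.2416)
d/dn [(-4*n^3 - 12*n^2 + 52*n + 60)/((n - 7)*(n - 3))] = 4*(-n^2 + 14*n + 47)/(n^2 - 14*n + 49)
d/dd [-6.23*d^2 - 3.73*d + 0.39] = -12.46*d - 3.73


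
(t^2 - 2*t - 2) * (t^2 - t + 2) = t^4 - 3*t^3 + 2*t^2 - 2*t - 4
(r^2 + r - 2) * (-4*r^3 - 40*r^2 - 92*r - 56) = -4*r^5 - 44*r^4 - 124*r^3 - 68*r^2 + 128*r + 112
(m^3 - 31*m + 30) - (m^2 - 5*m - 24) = m^3 - m^2 - 26*m + 54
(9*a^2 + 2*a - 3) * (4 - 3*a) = -27*a^3 + 30*a^2 + 17*a - 12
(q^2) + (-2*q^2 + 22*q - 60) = -q^2 + 22*q - 60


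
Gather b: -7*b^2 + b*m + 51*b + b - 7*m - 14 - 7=-7*b^2 + b*(m + 52) - 7*m - 21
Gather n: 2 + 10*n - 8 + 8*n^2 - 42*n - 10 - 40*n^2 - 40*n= -32*n^2 - 72*n - 16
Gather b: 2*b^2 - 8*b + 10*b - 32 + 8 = 2*b^2 + 2*b - 24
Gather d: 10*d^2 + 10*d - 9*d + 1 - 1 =10*d^2 + d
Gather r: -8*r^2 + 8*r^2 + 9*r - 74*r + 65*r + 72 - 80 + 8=0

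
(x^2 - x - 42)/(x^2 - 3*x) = (x^2 - x - 42)/(x*(x - 3))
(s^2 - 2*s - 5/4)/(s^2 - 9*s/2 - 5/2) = (s - 5/2)/(s - 5)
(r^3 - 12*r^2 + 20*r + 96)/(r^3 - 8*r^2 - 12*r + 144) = (r^2 - 6*r - 16)/(r^2 - 2*r - 24)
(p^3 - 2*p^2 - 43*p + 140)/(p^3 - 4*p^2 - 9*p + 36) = (p^2 + 2*p - 35)/(p^2 - 9)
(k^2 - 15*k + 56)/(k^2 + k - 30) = (k^2 - 15*k + 56)/(k^2 + k - 30)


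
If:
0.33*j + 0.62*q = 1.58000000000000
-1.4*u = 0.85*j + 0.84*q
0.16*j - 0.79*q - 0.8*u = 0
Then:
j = 0.97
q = 2.03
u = -1.81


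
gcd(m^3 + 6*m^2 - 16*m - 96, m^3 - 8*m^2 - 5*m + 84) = m - 4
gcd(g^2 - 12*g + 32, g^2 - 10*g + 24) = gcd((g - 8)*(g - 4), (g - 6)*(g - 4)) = g - 4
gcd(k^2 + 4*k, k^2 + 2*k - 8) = k + 4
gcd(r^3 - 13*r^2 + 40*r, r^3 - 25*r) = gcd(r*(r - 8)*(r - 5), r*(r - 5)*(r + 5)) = r^2 - 5*r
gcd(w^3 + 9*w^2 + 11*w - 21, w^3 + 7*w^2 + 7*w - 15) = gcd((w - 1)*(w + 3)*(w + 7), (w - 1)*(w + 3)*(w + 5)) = w^2 + 2*w - 3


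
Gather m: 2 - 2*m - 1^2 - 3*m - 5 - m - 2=-6*m - 6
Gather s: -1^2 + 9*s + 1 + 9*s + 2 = 18*s + 2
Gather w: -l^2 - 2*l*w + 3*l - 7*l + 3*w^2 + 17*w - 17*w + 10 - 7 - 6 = -l^2 - 2*l*w - 4*l + 3*w^2 - 3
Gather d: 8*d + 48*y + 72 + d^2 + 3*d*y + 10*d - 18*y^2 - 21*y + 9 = d^2 + d*(3*y + 18) - 18*y^2 + 27*y + 81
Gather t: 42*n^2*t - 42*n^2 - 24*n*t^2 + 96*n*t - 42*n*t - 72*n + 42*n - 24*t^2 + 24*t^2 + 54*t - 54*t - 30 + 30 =-42*n^2 - 24*n*t^2 - 30*n + t*(42*n^2 + 54*n)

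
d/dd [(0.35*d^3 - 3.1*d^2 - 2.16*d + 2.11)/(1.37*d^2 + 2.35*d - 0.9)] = (0.4795*d^4 + 1.645*d^3 - 5.2708*d^2 - 0.2014*d - 3.0145)/(1.8769*d^4 + 6.439*d^3 + 3.0565*d^2 - 4.23*d + 0.81)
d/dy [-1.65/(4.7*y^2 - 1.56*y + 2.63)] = (15.51*y - 2.574)/(4.7*y^2 - 1.56*y + 2.63)^2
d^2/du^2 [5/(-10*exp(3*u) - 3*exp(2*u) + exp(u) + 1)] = 5*(-2*(30*exp(2*u) + 6*exp(u) - 1)^2*exp(u) + (90*exp(2*u) + 12*exp(u) - 1)*(10*exp(3*u) + 3*exp(2*u) - exp(u) - 1))*exp(u)/(10*exp(3*u) + 3*exp(2*u) - exp(u) - 1)^3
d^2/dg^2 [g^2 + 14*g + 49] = 2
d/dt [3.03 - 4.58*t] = -4.58000000000000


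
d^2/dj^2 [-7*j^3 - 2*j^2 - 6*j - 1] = -42*j - 4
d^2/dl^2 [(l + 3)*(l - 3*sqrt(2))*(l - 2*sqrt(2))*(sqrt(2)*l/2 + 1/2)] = 6*sqrt(2)*l^2 - 27*l + 9*sqrt(2)*l - 27 + 7*sqrt(2)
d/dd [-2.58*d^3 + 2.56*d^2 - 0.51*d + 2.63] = -7.74*d^2 + 5.12*d - 0.51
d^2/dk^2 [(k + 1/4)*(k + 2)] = 2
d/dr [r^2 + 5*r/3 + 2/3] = 2*r + 5/3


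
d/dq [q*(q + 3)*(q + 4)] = 3*q^2 + 14*q + 12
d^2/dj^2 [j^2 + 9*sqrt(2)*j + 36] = 2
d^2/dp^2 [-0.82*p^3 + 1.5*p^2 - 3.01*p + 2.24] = 3.0 - 4.92*p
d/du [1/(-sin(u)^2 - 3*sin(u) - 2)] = (2*sin(u) + 3)*cos(u)/(sin(u)^2 + 3*sin(u) + 2)^2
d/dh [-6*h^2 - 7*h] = -12*h - 7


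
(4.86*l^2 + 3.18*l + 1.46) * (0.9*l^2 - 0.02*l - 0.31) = 4.374*l^4 + 2.7648*l^3 - 0.2562*l^2 - 1.015*l - 0.4526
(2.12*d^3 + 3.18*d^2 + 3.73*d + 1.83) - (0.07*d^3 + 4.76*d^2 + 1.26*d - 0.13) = 2.05*d^3 - 1.58*d^2 + 2.47*d + 1.96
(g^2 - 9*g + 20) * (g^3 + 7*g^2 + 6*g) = g^5 - 2*g^4 - 37*g^3 + 86*g^2 + 120*g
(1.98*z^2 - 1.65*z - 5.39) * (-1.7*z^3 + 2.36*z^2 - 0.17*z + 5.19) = -3.366*z^5 + 7.4778*z^4 + 4.9324*z^3 - 2.1637*z^2 - 7.6472*z - 27.9741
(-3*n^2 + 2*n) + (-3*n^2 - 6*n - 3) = -6*n^2 - 4*n - 3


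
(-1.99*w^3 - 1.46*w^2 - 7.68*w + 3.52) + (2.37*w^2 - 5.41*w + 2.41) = -1.99*w^3 + 0.91*w^2 - 13.09*w + 5.93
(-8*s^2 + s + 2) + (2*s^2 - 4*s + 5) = -6*s^2 - 3*s + 7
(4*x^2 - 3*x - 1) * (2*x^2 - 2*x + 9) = 8*x^4 - 14*x^3 + 40*x^2 - 25*x - 9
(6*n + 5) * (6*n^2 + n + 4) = 36*n^3 + 36*n^2 + 29*n + 20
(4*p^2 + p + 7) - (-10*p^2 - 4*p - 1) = 14*p^2 + 5*p + 8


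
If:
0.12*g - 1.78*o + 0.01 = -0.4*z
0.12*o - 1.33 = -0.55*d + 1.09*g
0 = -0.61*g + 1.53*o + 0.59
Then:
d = 1.28534289917575*z + 4.74011607988553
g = 0.678341831079583*z + 1.18100199512303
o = 0.270450011084017*z + 0.0852360895588561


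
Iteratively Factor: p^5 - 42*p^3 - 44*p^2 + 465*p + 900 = (p + 3)*(p^4 - 3*p^3 - 33*p^2 + 55*p + 300) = (p + 3)*(p + 4)*(p^3 - 7*p^2 - 5*p + 75) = (p - 5)*(p + 3)*(p + 4)*(p^2 - 2*p - 15) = (p - 5)^2*(p + 3)*(p + 4)*(p + 3)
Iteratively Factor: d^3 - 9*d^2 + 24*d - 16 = (d - 1)*(d^2 - 8*d + 16) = (d - 4)*(d - 1)*(d - 4)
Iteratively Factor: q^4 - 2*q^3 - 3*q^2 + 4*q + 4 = (q + 1)*(q^3 - 3*q^2 + 4) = (q - 2)*(q + 1)*(q^2 - q - 2) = (q - 2)*(q + 1)^2*(q - 2)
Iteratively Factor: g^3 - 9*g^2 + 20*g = (g - 5)*(g^2 - 4*g) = (g - 5)*(g - 4)*(g)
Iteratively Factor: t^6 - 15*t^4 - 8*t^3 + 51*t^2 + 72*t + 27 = (t - 3)*(t^5 + 3*t^4 - 6*t^3 - 26*t^2 - 27*t - 9) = (t - 3)*(t + 1)*(t^4 + 2*t^3 - 8*t^2 - 18*t - 9) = (t - 3)*(t + 1)*(t + 3)*(t^3 - t^2 - 5*t - 3) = (t - 3)*(t + 1)^2*(t + 3)*(t^2 - 2*t - 3) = (t - 3)^2*(t + 1)^2*(t + 3)*(t + 1)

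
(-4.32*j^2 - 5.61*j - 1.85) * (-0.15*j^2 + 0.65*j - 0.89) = 0.648*j^4 - 1.9665*j^3 + 0.4758*j^2 + 3.7904*j + 1.6465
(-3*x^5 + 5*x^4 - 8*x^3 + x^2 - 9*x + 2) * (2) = -6*x^5 + 10*x^4 - 16*x^3 + 2*x^2 - 18*x + 4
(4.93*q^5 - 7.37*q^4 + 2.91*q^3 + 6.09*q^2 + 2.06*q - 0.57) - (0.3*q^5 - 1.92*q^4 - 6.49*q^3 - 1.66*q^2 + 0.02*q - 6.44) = 4.63*q^5 - 5.45*q^4 + 9.4*q^3 + 7.75*q^2 + 2.04*q + 5.87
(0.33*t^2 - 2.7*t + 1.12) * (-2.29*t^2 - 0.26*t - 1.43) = -0.7557*t^4 + 6.0972*t^3 - 2.3347*t^2 + 3.5698*t - 1.6016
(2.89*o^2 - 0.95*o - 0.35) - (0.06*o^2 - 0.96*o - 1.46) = 2.83*o^2 + 0.01*o + 1.11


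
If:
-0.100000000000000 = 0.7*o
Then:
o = -0.14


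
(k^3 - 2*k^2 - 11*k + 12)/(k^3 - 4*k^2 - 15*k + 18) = (k - 4)/(k - 6)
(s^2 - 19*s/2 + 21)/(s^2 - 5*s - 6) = (s - 7/2)/(s + 1)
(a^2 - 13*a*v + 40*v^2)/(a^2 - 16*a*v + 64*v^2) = (-a + 5*v)/(-a + 8*v)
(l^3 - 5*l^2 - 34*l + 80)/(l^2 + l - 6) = (l^2 - 3*l - 40)/(l + 3)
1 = 1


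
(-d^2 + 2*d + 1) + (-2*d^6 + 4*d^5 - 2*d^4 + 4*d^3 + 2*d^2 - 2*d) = -2*d^6 + 4*d^5 - 2*d^4 + 4*d^3 + d^2 + 1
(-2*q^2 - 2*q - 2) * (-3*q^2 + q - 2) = 6*q^4 + 4*q^3 + 8*q^2 + 2*q + 4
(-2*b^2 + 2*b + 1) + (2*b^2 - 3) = 2*b - 2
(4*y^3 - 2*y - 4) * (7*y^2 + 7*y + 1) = 28*y^5 + 28*y^4 - 10*y^3 - 42*y^2 - 30*y - 4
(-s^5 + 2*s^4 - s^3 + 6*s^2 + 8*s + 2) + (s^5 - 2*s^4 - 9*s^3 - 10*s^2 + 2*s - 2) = -10*s^3 - 4*s^2 + 10*s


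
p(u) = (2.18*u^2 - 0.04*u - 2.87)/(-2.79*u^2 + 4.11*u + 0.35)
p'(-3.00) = 0.10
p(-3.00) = -0.45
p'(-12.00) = 0.01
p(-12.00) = -0.69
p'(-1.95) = 0.22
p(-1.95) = -0.30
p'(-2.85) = 0.11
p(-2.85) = -0.44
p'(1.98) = 2.96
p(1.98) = -2.28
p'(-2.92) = 0.10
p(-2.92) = -0.45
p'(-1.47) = 0.38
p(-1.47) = -0.16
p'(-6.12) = 0.03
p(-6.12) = -0.61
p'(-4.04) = 0.06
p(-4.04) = -0.53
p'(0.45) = 2.64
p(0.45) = -1.50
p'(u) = (4.36*u - 0.04)/(-2.79*u^2 + 4.11*u + 0.35) + (5.58*u - 4.11)*(2.18*u^2 - 0.04*u - 2.87)/(-2.79*u^2 + 4.11*u + 0.35)^2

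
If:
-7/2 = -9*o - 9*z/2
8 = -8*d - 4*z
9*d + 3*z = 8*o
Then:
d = -154/45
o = -61/30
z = 218/45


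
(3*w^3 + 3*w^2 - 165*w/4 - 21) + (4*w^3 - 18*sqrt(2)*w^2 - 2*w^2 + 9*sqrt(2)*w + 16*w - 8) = 7*w^3 - 18*sqrt(2)*w^2 + w^2 - 101*w/4 + 9*sqrt(2)*w - 29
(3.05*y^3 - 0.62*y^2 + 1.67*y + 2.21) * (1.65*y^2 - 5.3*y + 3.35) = 5.0325*y^5 - 17.188*y^4 + 16.259*y^3 - 7.2815*y^2 - 6.1185*y + 7.4035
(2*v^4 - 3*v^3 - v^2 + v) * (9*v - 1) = 18*v^5 - 29*v^4 - 6*v^3 + 10*v^2 - v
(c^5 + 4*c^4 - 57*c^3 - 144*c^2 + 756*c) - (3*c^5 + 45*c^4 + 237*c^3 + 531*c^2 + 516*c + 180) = -2*c^5 - 41*c^4 - 294*c^3 - 675*c^2 + 240*c - 180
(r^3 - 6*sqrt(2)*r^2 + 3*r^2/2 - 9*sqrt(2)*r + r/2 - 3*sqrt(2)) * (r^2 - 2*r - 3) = r^5 - 6*sqrt(2)*r^4 - r^4/2 - 11*r^3/2 + 3*sqrt(2)*r^3 - 11*r^2/2 + 33*sqrt(2)*r^2 - 3*r/2 + 33*sqrt(2)*r + 9*sqrt(2)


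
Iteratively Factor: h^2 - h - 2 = (h + 1)*(h - 2)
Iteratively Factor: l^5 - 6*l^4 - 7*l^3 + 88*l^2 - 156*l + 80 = (l + 4)*(l^4 - 10*l^3 + 33*l^2 - 44*l + 20) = (l - 1)*(l + 4)*(l^3 - 9*l^2 + 24*l - 20) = (l - 2)*(l - 1)*(l + 4)*(l^2 - 7*l + 10) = (l - 5)*(l - 2)*(l - 1)*(l + 4)*(l - 2)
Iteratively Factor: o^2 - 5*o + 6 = (o - 2)*(o - 3)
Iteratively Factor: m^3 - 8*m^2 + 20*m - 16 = (m - 4)*(m^2 - 4*m + 4) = (m - 4)*(m - 2)*(m - 2)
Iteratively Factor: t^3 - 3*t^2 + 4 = (t - 2)*(t^2 - t - 2) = (t - 2)*(t + 1)*(t - 2)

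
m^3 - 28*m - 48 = (m - 6)*(m + 2)*(m + 4)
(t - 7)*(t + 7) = t^2 - 49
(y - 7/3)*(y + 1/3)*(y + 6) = y^3 + 4*y^2 - 115*y/9 - 14/3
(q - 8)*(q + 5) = q^2 - 3*q - 40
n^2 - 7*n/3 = n*(n - 7/3)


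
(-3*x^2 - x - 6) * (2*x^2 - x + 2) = -6*x^4 + x^3 - 17*x^2 + 4*x - 12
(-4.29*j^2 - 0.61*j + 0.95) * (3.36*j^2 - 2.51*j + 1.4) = -14.4144*j^4 + 8.7183*j^3 - 1.2829*j^2 - 3.2385*j + 1.33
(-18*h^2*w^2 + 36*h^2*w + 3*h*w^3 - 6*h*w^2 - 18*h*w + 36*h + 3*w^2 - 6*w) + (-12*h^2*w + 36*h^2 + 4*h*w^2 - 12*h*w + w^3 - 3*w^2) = -18*h^2*w^2 + 24*h^2*w + 36*h^2 + 3*h*w^3 - 2*h*w^2 - 30*h*w + 36*h + w^3 - 6*w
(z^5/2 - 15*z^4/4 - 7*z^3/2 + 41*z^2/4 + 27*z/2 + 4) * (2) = z^5 - 15*z^4/2 - 7*z^3 + 41*z^2/2 + 27*z + 8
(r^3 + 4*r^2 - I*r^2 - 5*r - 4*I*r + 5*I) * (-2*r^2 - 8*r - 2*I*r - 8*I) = -2*r^5 - 16*r^4 - 24*r^3 + 24*r^2 - 22*r + 40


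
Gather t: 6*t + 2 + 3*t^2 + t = 3*t^2 + 7*t + 2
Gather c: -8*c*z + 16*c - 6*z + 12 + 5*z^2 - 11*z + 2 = c*(16 - 8*z) + 5*z^2 - 17*z + 14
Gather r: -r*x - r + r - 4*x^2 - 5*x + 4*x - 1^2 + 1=-r*x - 4*x^2 - x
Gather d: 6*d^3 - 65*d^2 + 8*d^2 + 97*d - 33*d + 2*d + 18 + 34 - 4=6*d^3 - 57*d^2 + 66*d + 48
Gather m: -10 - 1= -11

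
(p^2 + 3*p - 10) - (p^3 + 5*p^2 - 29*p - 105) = -p^3 - 4*p^2 + 32*p + 95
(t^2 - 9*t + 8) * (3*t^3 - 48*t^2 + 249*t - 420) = 3*t^5 - 75*t^4 + 705*t^3 - 3045*t^2 + 5772*t - 3360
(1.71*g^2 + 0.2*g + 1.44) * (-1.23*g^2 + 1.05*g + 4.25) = -2.1033*g^4 + 1.5495*g^3 + 5.7063*g^2 + 2.362*g + 6.12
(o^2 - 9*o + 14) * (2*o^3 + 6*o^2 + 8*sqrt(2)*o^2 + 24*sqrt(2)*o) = 2*o^5 - 12*o^4 + 8*sqrt(2)*o^4 - 48*sqrt(2)*o^3 - 26*o^3 - 104*sqrt(2)*o^2 + 84*o^2 + 336*sqrt(2)*o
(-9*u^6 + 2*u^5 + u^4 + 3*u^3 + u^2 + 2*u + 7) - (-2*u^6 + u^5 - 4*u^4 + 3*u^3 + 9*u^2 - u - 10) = -7*u^6 + u^5 + 5*u^4 - 8*u^2 + 3*u + 17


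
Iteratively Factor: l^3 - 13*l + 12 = (l - 1)*(l^2 + l - 12) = (l - 3)*(l - 1)*(l + 4)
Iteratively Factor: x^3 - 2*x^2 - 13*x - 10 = (x + 1)*(x^2 - 3*x - 10) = (x + 1)*(x + 2)*(x - 5)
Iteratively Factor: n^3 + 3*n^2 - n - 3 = (n + 3)*(n^2 - 1) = (n + 1)*(n + 3)*(n - 1)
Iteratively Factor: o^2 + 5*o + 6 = (o + 2)*(o + 3)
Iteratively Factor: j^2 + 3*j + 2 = (j + 2)*(j + 1)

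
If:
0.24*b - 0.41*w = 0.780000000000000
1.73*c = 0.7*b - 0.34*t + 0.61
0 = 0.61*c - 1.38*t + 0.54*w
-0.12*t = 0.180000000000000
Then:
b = -2.55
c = -0.39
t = -1.50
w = -3.40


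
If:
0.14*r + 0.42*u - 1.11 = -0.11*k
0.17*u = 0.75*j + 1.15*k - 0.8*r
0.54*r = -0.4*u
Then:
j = 3.84552188552189*u - 15.4727272727273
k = 10.0909090909091 - 2.87542087542088*u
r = -0.740740740740741*u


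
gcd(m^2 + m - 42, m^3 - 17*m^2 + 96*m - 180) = m - 6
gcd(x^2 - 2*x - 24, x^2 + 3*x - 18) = 1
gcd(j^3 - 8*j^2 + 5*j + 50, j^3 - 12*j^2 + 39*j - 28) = 1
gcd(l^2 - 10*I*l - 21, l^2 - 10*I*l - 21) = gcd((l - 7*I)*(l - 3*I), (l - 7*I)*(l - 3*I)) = l^2 - 10*I*l - 21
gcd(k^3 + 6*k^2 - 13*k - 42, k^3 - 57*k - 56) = k + 7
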